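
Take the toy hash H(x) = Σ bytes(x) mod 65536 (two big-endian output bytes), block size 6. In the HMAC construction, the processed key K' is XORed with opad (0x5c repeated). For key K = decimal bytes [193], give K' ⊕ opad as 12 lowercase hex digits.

9d5c5c5c5c5c

Key decimal bytes [193] = c1 is 1 byte ≤ B = 6; zero-pad to 6 bytes: K' = c1 00 00 00 00 00.
XOR each byte with 0x5c: c1⊕5c=9d, 00⊕5c=5c, 00⊕5c=5c, 00⊕5c=5c, 00⊕5c=5c, 00⊕5c=5c.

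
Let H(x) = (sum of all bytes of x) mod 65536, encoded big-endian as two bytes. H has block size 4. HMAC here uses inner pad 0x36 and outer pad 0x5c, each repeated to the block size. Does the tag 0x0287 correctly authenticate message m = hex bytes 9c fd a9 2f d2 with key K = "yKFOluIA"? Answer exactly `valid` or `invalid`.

valid

Key "yKFOluIA" = 79 4b 46 4f 6c 75 49 41 is 8 bytes > B = 4, so hash it first: H(key) = 02 c4, then zero-pad to 4 bytes: K' = 02 c4 00 00.
K' ⊕ ipad = 34 f2 36 36; K' ⊕ opad = 5e 98 5c 5c.
Inner hash: sum = 52+242+54+54+156+253+169+47+210 = 1237 → 04 d5.
Outer hash (recomputed tag): sum = 94+152+92+92+4+213 = 647 → 02 87.
Recomputed tag = 0287; claimed = 0287 → match.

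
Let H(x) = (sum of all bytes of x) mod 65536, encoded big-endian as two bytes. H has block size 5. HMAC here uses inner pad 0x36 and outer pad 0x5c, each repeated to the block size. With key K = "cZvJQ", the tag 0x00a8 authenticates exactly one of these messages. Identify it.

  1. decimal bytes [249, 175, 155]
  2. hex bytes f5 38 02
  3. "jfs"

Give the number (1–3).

Key "cZvJQ" = 63 5a 76 4a 51 is exactly B = 5 bytes: K' = 63 5a 76 4a 51.
K' ⊕ ipad = 55 6c 40 7c 67; K' ⊕ opad = 3f 06 2a 16 0d.
m1: inner = H(55 6c 40 7c 67 f9 af 9b) = 04 27; tag = H(3f 06 2a 16 0d 04 27) = 00bd
m2: inner = H(55 6c 40 7c 67 f5 38 02) = 03 13; tag = H(3f 06 2a 16 0d 03 13) = 00a8 ← matches
m3: inner = H(55 6c 40 7c 67 6a 66 73) = 03 27; tag = H(3f 06 2a 16 0d 03 27) = 00bc

2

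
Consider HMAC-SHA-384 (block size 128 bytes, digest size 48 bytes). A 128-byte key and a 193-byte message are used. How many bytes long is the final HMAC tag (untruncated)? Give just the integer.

48

The tag is one SHA-384 digest: 48 bytes.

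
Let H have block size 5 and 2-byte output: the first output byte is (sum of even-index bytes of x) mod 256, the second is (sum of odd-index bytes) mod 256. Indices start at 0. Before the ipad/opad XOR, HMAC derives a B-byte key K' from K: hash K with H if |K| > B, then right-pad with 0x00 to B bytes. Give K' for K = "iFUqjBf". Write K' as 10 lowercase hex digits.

|K| = 7 > B = 5, so first hash the key.
H(K): even-index sum = 398 mod 256 = 142; odd-index sum = 249 mod 256 = 249 → 8e f9.
Zero-pad H(K) = 8e f9 to 5 bytes: K' = 8e f9 00 00 00.

8ef9000000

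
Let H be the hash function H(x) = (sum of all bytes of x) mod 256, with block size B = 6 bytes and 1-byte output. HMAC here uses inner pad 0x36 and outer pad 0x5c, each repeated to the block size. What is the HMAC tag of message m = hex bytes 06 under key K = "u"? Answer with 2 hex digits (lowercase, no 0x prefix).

4c

Key "u" = 75 is 1 byte ≤ B = 6; zero-pad to 6 bytes: K' = 75 00 00 00 00 00.
K' ⊕ ipad = 43 36 36 36 36 36.  K' ⊕ opad = 29 5c 5c 5c 5c 5c.
Inner input = (K'⊕ipad) ∥ m = 43 36 36 36 36 36 ∥ 06.
Inner hash: sum = 67+54+54+54+54+54+6 = 343; mod 256 = 87 → 57.
Outer input = (K'⊕opad) ∥ inner = 29 5c 5c 5c 5c 5c ∥ 57.
Outer hash (tag): sum = 41+92+92+92+92+92+87 = 588; mod 256 = 76 → 4c.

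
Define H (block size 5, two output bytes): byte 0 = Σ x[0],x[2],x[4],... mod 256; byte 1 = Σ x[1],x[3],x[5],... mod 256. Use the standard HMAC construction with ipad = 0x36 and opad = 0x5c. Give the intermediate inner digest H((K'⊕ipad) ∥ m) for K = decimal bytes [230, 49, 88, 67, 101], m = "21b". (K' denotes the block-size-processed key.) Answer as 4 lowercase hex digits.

Key decimal bytes [230, 49, 88, 67, 101] = e6 31 58 43 65 is exactly B = 5 bytes: K' = e6 31 58 43 65.
K' ⊕ ipad = d0 07 6e 75 53.
Inner input = d0 07 6e 75 53 ∥ 32 31 62.
Inner hash: even-index sum = 450 mod 256 = 194; odd-index sum = 272 mod 256 = 16 → c2 10.

c210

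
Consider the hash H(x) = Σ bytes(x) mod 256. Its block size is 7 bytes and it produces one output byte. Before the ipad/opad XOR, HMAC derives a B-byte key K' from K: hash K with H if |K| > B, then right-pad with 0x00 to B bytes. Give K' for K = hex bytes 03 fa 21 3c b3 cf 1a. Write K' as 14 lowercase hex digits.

Key hex bytes 03 fa 21 3c b3 cf 1a is exactly B = 7 bytes: K' = 03 fa 21 3c b3 cf 1a.

03fa213cb3cf1a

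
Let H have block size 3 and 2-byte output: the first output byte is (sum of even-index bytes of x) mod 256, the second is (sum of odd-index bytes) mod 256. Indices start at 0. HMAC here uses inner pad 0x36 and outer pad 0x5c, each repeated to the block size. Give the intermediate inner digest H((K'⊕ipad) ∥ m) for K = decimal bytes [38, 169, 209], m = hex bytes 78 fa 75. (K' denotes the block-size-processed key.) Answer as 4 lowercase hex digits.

Key decimal bytes [38, 169, 209] = 26 a9 d1 is exactly B = 3 bytes: K' = 26 a9 d1.
K' ⊕ ipad = 10 9f e7.
Inner input = 10 9f e7 ∥ 78 fa 75.
Inner hash: even-index sum = 497 mod 256 = 241; odd-index sum = 396 mod 256 = 140 → f1 8c.

f18c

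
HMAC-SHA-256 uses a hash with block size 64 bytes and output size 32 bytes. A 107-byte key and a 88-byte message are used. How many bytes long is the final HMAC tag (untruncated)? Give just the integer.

The tag is one SHA-256 digest: 32 bytes.

32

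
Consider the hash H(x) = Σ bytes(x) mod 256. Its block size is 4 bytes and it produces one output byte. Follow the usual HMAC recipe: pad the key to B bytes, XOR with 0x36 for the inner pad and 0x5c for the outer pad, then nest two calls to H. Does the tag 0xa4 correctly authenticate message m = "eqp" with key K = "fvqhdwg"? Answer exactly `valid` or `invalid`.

invalid

Key "fvqhdwg" = 66 76 71 68 64 77 67 is 7 bytes > B = 4, so hash it first: H(key) = f7, then zero-pad to 4 bytes: K' = f7 00 00 00.
K' ⊕ ipad = c1 36 36 36; K' ⊕ opad = ab 5c 5c 5c.
Inner hash: sum = 193+54+54+54+101+113+112 = 681; mod 256 = 169 → a9.
Outer hash (recomputed tag): sum = 171+92+92+92+169 = 616; mod 256 = 104 → 68.
Recomputed tag = 68; claimed = a4 → mismatch.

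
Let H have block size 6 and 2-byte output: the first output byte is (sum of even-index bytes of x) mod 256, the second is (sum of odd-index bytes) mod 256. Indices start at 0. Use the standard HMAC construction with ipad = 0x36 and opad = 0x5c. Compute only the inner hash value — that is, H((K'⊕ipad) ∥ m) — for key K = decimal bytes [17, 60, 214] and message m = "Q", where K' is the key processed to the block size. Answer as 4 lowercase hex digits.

8e76

Key decimal bytes [17, 60, 214] = 11 3c d6 is 3 bytes ≤ B = 6; zero-pad to 6 bytes: K' = 11 3c d6 00 00 00.
K' ⊕ ipad = 27 0a e0 36 36 36.
Inner input = 27 0a e0 36 36 36 ∥ 51.
Inner hash: even-index sum = 398 mod 256 = 142; odd-index sum = 118 mod 256 = 118 → 8e 76.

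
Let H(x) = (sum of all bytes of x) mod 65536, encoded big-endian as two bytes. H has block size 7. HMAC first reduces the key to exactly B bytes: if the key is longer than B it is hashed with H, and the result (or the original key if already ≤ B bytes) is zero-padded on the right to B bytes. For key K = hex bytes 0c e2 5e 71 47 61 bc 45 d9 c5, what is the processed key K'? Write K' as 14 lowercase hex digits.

|K| = 10 > B = 7, so first hash the key.
H(K): sum = 12+226+94+113+71+97+188+69+217+197 = 1284 → 05 04.
Zero-pad H(K) = 05 04 to 7 bytes: K' = 05 04 00 00 00 00 00.

05040000000000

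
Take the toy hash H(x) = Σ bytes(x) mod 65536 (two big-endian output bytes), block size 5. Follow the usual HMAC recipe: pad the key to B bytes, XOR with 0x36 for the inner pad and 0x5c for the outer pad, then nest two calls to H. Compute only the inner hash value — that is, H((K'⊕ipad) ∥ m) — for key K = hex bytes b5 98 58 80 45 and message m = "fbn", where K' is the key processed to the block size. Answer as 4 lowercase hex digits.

03fe

Key hex bytes b5 98 58 80 45 is exactly B = 5 bytes: K' = b5 98 58 80 45.
K' ⊕ ipad = 83 ae 6e b6 73.
Inner input = 83 ae 6e b6 73 ∥ 66 62 6e.
Inner hash: sum = 131+174+110+182+115+102+98+110 = 1022 → 03 fe.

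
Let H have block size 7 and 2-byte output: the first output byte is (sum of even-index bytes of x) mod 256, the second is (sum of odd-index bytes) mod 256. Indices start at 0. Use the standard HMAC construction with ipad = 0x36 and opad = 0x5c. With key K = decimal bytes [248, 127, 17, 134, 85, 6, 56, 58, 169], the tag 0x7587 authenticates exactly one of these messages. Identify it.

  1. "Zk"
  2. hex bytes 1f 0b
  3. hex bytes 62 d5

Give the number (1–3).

Key decimal bytes [248, 127, 17, 134, 85, 6, 56, 58, 169] = f8 7f 11 86 55 06 38 3a a9 is 9 bytes > B = 7, so hash it first: H(key) = 3f 45, then zero-pad to 7 bytes: K' = 3f 45 00 00 00 00 00.
K' ⊕ ipad = 09 73 36 36 36 36 36; K' ⊕ opad = 63 19 5c 5c 5c 5c 5c.
m1: inner = H(09 73 36 36 36 36 36 5a 6b) = 16 39; tag = H(63 19 5c 5c 5c 5c 5c 16 39) = b0e7
m2: inner = H(09 73 36 36 36 36 36 1f 0b) = b6 fe; tag = H(63 19 5c 5c 5c 5c 5c b6 fe) = 7587 ← matches
m3: inner = H(09 73 36 36 36 36 36 62 d5) = 80 41; tag = H(63 19 5c 5c 5c 5c 5c 80 41) = b851

2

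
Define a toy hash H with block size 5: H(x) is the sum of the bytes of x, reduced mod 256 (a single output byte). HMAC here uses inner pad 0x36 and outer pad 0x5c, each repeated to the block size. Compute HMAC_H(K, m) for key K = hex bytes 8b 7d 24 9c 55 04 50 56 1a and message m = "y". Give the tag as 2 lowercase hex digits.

Key hex bytes 8b 7d 24 9c 55 04 50 56 1a is 9 bytes > B = 5, so hash it first: H(key) = e1, then zero-pad to 5 bytes: K' = e1 00 00 00 00.
K' ⊕ ipad = d7 36 36 36 36.  K' ⊕ opad = bd 5c 5c 5c 5c.
Inner input = (K'⊕ipad) ∥ m = d7 36 36 36 36 ∥ 79.
Inner hash: sum = 215+54+54+54+54+121 = 552; mod 256 = 40 → 28.
Outer input = (K'⊕opad) ∥ inner = bd 5c 5c 5c 5c ∥ 28.
Outer hash (tag): sum = 189+92+92+92+92+40 = 597; mod 256 = 85 → 55.

55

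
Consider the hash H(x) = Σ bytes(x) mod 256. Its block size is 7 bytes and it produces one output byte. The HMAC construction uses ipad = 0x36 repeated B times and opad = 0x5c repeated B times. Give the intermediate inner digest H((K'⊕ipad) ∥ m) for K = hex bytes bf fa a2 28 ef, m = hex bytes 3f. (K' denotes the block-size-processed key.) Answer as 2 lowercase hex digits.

Key hex bytes bf fa a2 28 ef is 5 bytes ≤ B = 7; zero-pad to 7 bytes: K' = bf fa a2 28 ef 00 00.
K' ⊕ ipad = 89 cc 94 1e d9 36 36.
Inner input = 89 cc 94 1e d9 36 36 ∥ 3f.
Inner hash: sum = 137+204+148+30+217+54+54+63 = 907; mod 256 = 139 → 8b.

8b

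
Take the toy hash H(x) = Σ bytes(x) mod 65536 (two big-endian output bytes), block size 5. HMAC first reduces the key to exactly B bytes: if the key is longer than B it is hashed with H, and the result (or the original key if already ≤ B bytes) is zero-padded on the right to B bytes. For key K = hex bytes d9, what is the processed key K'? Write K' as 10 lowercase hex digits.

Key hex bytes d9 is 1 byte ≤ B = 5; zero-pad to 5 bytes: K' = d9 00 00 00 00.

d900000000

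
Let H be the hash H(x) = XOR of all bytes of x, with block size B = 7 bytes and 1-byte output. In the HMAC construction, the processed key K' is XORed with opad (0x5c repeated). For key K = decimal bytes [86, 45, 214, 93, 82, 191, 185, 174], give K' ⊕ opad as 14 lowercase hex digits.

565c5c5c5c5c5c

Key decimal bytes [86, 45, 214, 93, 82, 191, 185, 174] = 56 2d d6 5d 52 bf b9 ae is 8 bytes > B = 7, so hash it first: H(key) = 0a, then zero-pad to 7 bytes: K' = 0a 00 00 00 00 00 00.
XOR each byte with 0x5c: 0a⊕5c=56, 00⊕5c=5c, 00⊕5c=5c, 00⊕5c=5c, 00⊕5c=5c, 00⊕5c=5c, 00⊕5c=5c.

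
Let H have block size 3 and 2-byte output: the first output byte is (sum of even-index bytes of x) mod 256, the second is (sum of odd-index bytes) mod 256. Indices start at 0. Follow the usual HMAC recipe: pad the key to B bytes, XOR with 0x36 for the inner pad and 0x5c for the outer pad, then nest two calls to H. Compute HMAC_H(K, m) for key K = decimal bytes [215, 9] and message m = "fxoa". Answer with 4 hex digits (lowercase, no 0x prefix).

Key decimal bytes [215, 9] = d7 09 is 2 bytes ≤ B = 3; zero-pad to 3 bytes: K' = d7 09 00.
K' ⊕ ipad = e1 3f 36.  K' ⊕ opad = 8b 55 5c.
Inner input = (K'⊕ipad) ∥ m = e1 3f 36 ∥ 66 78 6f 61.
Inner hash: even-index sum = 496 mod 256 = 240; odd-index sum = 276 mod 256 = 20 → f0 14.
Outer input = (K'⊕opad) ∥ inner = 8b 55 5c ∥ f0 14.
Outer hash (tag): even-index sum = 251 mod 256 = 251; odd-index sum = 325 mod 256 = 69 → fb 45.

fb45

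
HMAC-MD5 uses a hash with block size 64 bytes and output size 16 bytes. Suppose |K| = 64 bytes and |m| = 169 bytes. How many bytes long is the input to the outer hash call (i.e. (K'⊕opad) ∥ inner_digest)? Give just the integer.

Key is 64 ≤ 64 bytes, zero-padded: |K'| = 64.
Outer input = (K'⊕opad) ∥ H(inner) → 64 + 16 = 80 bytes.

80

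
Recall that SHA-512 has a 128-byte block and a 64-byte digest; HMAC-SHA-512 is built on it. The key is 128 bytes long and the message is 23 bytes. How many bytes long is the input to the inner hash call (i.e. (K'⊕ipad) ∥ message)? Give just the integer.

151

Key is 128 ≤ 128 bytes, zero-padded: |K'| = 128.
Inner input = (K'⊕ipad) ∥ m → 128 + 23 = 151 bytes.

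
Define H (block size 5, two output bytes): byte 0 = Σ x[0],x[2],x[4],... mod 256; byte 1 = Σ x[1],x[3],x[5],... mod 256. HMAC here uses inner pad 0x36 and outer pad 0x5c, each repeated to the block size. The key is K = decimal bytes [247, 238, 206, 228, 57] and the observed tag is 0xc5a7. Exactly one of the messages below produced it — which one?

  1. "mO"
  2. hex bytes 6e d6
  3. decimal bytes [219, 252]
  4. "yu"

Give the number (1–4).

4

Key decimal bytes [247, 238, 206, 228, 57] = f7 ee ce e4 39 is exactly B = 5 bytes: K' = f7 ee ce e4 39.
K' ⊕ ipad = c1 d8 f8 d2 0f; K' ⊕ opad = ab b2 92 b8 65.
m1: inner = H(c1 d8 f8 d2 0f 6d 4f) = 17 17; tag = H(ab b2 92 b8 65 17 17) = b981
m2: inner = H(c1 d8 f8 d2 0f 6e d6) = 9e 18; tag = H(ab b2 92 b8 65 9e 18) = ba08
m3: inner = H(c1 d8 f8 d2 0f db fc) = c4 85; tag = H(ab b2 92 b8 65 c4 85) = 272e
m4: inner = H(c1 d8 f8 d2 0f 79 75) = 3d 23; tag = H(ab b2 92 b8 65 3d 23) = c5a7 ← matches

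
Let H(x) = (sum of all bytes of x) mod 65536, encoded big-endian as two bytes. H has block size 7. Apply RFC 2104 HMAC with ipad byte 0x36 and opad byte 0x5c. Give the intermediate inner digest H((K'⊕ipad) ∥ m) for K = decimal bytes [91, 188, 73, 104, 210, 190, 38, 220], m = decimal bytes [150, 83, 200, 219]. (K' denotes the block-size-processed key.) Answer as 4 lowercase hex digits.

Key decimal bytes [91, 188, 73, 104, 210, 190, 38, 220] = 5b bc 49 68 d2 be 26 dc is 8 bytes > B = 7, so hash it first: H(key) = 04 5a, then zero-pad to 7 bytes: K' = 04 5a 00 00 00 00 00.
K' ⊕ ipad = 32 6c 36 36 36 36 36.
Inner input = 32 6c 36 36 36 36 36 ∥ 96 53 c8 db.
Inner hash: sum = 50+108+54+54+54+54+54+150+83+200+219 = 1080 → 04 38.

0438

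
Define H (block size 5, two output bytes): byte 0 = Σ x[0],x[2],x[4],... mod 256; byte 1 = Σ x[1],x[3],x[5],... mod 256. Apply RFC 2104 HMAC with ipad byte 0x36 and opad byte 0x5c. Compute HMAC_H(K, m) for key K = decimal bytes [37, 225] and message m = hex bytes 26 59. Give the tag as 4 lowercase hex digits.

64f1

Key decimal bytes [37, 225] = 25 e1 is 2 bytes ≤ B = 5; zero-pad to 5 bytes: K' = 25 e1 00 00 00.
K' ⊕ ipad = 13 d7 36 36 36.  K' ⊕ opad = 79 bd 5c 5c 5c.
Inner input = (K'⊕ipad) ∥ m = 13 d7 36 36 36 ∥ 26 59.
Inner hash: even-index sum = 216 mod 256 = 216; odd-index sum = 307 mod 256 = 51 → d8 33.
Outer input = (K'⊕opad) ∥ inner = 79 bd 5c 5c 5c ∥ d8 33.
Outer hash (tag): even-index sum = 356 mod 256 = 100; odd-index sum = 497 mod 256 = 241 → 64 f1.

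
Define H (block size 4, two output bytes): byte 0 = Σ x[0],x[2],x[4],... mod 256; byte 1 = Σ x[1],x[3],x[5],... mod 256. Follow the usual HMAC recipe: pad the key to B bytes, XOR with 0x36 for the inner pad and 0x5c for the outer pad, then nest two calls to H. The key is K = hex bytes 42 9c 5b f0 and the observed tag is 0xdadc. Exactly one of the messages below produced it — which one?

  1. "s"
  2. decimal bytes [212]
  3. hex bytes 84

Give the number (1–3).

Key hex bytes 42 9c 5b f0 is exactly B = 4 bytes: K' = 42 9c 5b f0.
K' ⊕ ipad = 74 aa 6d c6; K' ⊕ opad = 1e c0 07 ac.
m1: inner = H(74 aa 6d c6 73) = 54 70; tag = H(1e c0 07 ac 54 70) = 79dc
m2: inner = H(74 aa 6d c6 d4) = b5 70; tag = H(1e c0 07 ac b5 70) = dadc ← matches
m3: inner = H(74 aa 6d c6 84) = 65 70; tag = H(1e c0 07 ac 65 70) = 8adc

2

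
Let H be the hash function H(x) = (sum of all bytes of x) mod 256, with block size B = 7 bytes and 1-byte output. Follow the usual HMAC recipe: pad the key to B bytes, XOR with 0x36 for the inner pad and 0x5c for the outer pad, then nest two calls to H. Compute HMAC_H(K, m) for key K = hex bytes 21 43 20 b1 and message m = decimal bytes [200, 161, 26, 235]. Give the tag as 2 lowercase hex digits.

Key hex bytes 21 43 20 b1 is 4 bytes ≤ B = 7; zero-pad to 7 bytes: K' = 21 43 20 b1 00 00 00.
K' ⊕ ipad = 17 75 16 87 36 36 36.  K' ⊕ opad = 7d 1f 7c ed 5c 5c 5c.
Inner input = (K'⊕ipad) ∥ m = 17 75 16 87 36 36 36 ∥ c8 a1 1a eb.
Inner hash: sum = 23+117+22+135+54+54+54+200+161+26+235 = 1081; mod 256 = 57 → 39.
Outer input = (K'⊕opad) ∥ inner = 7d 1f 7c ed 5c 5c 5c ∥ 39.
Outer hash (tag): sum = 125+31+124+237+92+92+92+57 = 850; mod 256 = 82 → 52.

52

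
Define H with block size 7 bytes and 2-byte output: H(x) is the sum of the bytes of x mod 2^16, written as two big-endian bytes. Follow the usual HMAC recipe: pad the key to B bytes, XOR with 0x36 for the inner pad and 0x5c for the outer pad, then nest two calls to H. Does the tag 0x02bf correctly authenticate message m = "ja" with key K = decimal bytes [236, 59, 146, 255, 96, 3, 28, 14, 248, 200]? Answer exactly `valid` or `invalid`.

valid

Key decimal bytes [236, 59, 146, 255, 96, 3, 28, 14, 248, 200] = ec 3b 92 ff 60 03 1c 0e f8 c8 is 10 bytes > B = 7, so hash it first: H(key) = 05 05, then zero-pad to 7 bytes: K' = 05 05 00 00 00 00 00.
K' ⊕ ipad = 33 33 36 36 36 36 36; K' ⊕ opad = 59 59 5c 5c 5c 5c 5c.
Inner hash: sum = 51+51+54+54+54+54+54+106+97 = 575 → 02 3f.
Outer hash (recomputed tag): sum = 89+89+92+92+92+92+92+2+63 = 703 → 02 bf.
Recomputed tag = 02bf; claimed = 02bf → match.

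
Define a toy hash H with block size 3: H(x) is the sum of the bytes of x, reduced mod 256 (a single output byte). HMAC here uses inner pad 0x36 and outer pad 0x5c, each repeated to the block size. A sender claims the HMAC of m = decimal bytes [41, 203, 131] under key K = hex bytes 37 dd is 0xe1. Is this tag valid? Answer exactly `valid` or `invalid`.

valid

Key hex bytes 37 dd is 2 bytes ≤ B = 3; zero-pad to 3 bytes: K' = 37 dd 00.
K' ⊕ ipad = 01 eb 36; K' ⊕ opad = 6b 81 5c.
Inner hash: sum = 1+235+54+41+203+131 = 665; mod 256 = 153 → 99.
Outer hash (recomputed tag): sum = 107+129+92+153 = 481; mod 256 = 225 → e1.
Recomputed tag = e1; claimed = e1 → match.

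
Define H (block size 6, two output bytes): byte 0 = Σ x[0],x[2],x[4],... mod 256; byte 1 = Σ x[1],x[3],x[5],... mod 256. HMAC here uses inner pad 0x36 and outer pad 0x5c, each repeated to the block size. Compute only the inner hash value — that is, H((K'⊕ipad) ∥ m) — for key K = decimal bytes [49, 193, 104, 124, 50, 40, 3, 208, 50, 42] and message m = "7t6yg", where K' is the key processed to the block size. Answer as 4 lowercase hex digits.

76c2

Key decimal bytes [49, 193, 104, 124, 50, 40, 3, 208, 50, 42] = 31 c1 68 7c 32 28 03 d0 32 2a is 10 bytes > B = 6, so hash it first: H(key) = 00 5f, then zero-pad to 6 bytes: K' = 00 5f 00 00 00 00.
K' ⊕ ipad = 36 69 36 36 36 36.
Inner input = 36 69 36 36 36 36 ∥ 37 74 36 79 67.
Inner hash: even-index sum = 374 mod 256 = 118; odd-index sum = 450 mod 256 = 194 → 76 c2.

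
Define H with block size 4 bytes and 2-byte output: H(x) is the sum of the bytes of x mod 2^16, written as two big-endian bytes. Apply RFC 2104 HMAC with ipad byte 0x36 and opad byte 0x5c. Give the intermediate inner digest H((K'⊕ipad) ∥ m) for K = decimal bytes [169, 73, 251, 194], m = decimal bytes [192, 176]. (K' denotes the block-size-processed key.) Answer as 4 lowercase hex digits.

044f

Key decimal bytes [169, 73, 251, 194] = a9 49 fb c2 is exactly B = 4 bytes: K' = a9 49 fb c2.
K' ⊕ ipad = 9f 7f cd f4.
Inner input = 9f 7f cd f4 ∥ c0 b0.
Inner hash: sum = 159+127+205+244+192+176 = 1103 → 04 4f.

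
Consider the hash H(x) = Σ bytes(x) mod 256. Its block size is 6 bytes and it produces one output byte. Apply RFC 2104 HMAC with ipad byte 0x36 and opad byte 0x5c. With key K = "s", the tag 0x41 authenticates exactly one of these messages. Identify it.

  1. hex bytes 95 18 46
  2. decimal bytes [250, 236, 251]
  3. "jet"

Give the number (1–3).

Key "s" = 73 is 1 byte ≤ B = 6; zero-pad to 6 bytes: K' = 73 00 00 00 00 00.
K' ⊕ ipad = 45 36 36 36 36 36; K' ⊕ opad = 2f 5c 5c 5c 5c 5c.
m1: inner = H(45 36 36 36 36 36 95 18 46) = 46; tag = H(2f 5c 5c 5c 5c 5c 46) = 41 ← matches
m2: inner = H(45 36 36 36 36 36 fa ec fb) = 34; tag = H(2f 5c 5c 5c 5c 5c 34) = 2f
m3: inner = H(45 36 36 36 36 36 6a 65 74) = 96; tag = H(2f 5c 5c 5c 5c 5c 96) = 91

1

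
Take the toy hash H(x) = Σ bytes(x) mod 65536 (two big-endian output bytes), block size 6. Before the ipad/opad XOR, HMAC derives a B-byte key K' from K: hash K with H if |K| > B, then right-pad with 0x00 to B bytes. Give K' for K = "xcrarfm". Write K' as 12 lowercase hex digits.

|K| = 7 > B = 6, so first hash the key.
H(K): sum = 120+99+114+97+114+102+109 = 755 → 02 f3.
Zero-pad H(K) = 02 f3 to 6 bytes: K' = 02 f3 00 00 00 00.

02f300000000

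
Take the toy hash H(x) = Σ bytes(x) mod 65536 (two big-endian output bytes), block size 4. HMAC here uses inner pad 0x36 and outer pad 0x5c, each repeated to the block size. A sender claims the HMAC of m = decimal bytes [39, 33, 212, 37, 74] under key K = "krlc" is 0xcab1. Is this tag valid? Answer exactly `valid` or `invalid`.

Key "krlc" = 6b 72 6c 63 is exactly B = 4 bytes: K' = 6b 72 6c 63.
K' ⊕ ipad = 5d 44 5a 55; K' ⊕ opad = 37 2e 30 3f.
Inner hash: sum = 93+68+90+85+39+33+212+37+74 = 731 → 02 db.
Outer hash (recomputed tag): sum = 55+46+48+63+2+219 = 433 → 01 b1.
Recomputed tag = 01b1; claimed = cab1 → mismatch.

invalid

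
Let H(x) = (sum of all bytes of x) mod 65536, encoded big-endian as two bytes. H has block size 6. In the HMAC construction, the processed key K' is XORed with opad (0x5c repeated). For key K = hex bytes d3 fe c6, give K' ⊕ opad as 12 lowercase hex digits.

Key hex bytes d3 fe c6 is 3 bytes ≤ B = 6; zero-pad to 6 bytes: K' = d3 fe c6 00 00 00.
XOR each byte with 0x5c: d3⊕5c=8f, fe⊕5c=a2, c6⊕5c=9a, 00⊕5c=5c, 00⊕5c=5c, 00⊕5c=5c.

8fa29a5c5c5c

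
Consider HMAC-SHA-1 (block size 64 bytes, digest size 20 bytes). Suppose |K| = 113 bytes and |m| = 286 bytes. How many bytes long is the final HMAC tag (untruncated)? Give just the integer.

The tag is one SHA-1 digest: 20 bytes.

20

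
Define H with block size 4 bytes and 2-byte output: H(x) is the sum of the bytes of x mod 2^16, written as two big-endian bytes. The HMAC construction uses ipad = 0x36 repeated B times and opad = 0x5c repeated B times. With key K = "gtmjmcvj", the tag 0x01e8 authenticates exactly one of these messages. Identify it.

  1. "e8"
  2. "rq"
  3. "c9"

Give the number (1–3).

1

Key "gtmjmcvj" = 67 74 6d 6a 6d 63 76 6a is 8 bytes > B = 4, so hash it first: H(key) = 03 62, then zero-pad to 4 bytes: K' = 03 62 00 00.
K' ⊕ ipad = 35 54 36 36; K' ⊕ opad = 5f 3e 5c 5c.
m1: inner = H(35 54 36 36 65 38) = 01 92; tag = H(5f 3e 5c 5c 01 92) = 01e8 ← matches
m2: inner = H(35 54 36 36 72 71) = 01 d8; tag = H(5f 3e 5c 5c 01 d8) = 022e
m3: inner = H(35 54 36 36 63 39) = 01 91; tag = H(5f 3e 5c 5c 01 91) = 01e7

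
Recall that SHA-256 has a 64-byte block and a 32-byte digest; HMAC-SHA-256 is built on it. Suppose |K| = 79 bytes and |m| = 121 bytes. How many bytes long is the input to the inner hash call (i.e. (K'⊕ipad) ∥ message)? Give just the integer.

185

Key is 79 > 64 bytes, so it is hashed to 32 bytes then zero-padded to 64: |K'| = 64.
Inner input = (K'⊕ipad) ∥ m → 64 + 121 = 185 bytes.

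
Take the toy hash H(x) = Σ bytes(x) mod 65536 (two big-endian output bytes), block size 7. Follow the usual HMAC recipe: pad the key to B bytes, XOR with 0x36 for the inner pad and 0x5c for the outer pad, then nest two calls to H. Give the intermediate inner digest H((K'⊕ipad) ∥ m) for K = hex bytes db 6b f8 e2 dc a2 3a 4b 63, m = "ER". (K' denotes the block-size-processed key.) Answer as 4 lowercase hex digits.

0288

Key hex bytes db 6b f8 e2 dc a2 3a 4b 63 is 9 bytes > B = 7, so hash it first: H(key) = 05 86, then zero-pad to 7 bytes: K' = 05 86 00 00 00 00 00.
K' ⊕ ipad = 33 b0 36 36 36 36 36.
Inner input = 33 b0 36 36 36 36 36 ∥ 45 52.
Inner hash: sum = 51+176+54+54+54+54+54+69+82 = 648 → 02 88.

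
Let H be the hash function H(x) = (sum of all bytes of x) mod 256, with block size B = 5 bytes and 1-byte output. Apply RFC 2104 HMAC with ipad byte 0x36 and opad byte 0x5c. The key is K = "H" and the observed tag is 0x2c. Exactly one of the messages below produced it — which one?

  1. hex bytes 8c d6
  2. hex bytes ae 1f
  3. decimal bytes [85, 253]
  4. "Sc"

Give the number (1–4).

3

Key "H" = 48 is 1 byte ≤ B = 5; zero-pad to 5 bytes: K' = 48 00 00 00 00.
K' ⊕ ipad = 7e 36 36 36 36; K' ⊕ opad = 14 5c 5c 5c 5c.
m1: inner = H(7e 36 36 36 36 8c d6) = b8; tag = H(14 5c 5c 5c 5c b8) = 3c
m2: inner = H(7e 36 36 36 36 ae 1f) = 23; tag = H(14 5c 5c 5c 5c 23) = a7
m3: inner = H(7e 36 36 36 36 55 fd) = a8; tag = H(14 5c 5c 5c 5c a8) = 2c ← matches
m4: inner = H(7e 36 36 36 36 53 63) = 0c; tag = H(14 5c 5c 5c 5c 0c) = 90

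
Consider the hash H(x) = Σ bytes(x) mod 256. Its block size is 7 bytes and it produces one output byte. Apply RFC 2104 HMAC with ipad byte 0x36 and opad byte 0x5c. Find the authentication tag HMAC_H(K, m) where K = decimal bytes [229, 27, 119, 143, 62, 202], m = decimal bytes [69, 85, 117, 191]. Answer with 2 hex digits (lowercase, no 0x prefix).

Key decimal bytes [229, 27, 119, 143, 62, 202] = e5 1b 77 8f 3e ca is 6 bytes ≤ B = 7; zero-pad to 7 bytes: K' = e5 1b 77 8f 3e ca 00.
K' ⊕ ipad = d3 2d 41 b9 08 fc 36.  K' ⊕ opad = b9 47 2b d3 62 96 5c.
Inner input = (K'⊕ipad) ∥ m = d3 2d 41 b9 08 fc 36 ∥ 45 55 75 bf.
Inner hash: sum = 211+45+65+185+8+252+54+69+85+117+191 = 1282; mod 256 = 2 → 02.
Outer input = (K'⊕opad) ∥ inner = b9 47 2b d3 62 96 5c ∥ 02.
Outer hash (tag): sum = 185+71+43+211+98+150+92+2 = 852; mod 256 = 84 → 54.

54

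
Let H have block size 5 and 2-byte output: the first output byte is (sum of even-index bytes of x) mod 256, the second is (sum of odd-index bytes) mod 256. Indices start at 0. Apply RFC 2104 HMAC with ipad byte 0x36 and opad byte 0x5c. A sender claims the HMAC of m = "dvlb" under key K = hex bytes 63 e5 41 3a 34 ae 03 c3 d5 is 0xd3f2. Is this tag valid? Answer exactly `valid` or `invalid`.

Key hex bytes 63 e5 41 3a 34 ae 03 c3 d5 is 9 bytes > B = 5, so hash it first: H(key) = b0 90, then zero-pad to 5 bytes: K' = b0 90 00 00 00.
K' ⊕ ipad = 86 a6 36 36 36; K' ⊕ opad = ec cc 5c 5c 5c.
Inner hash: even-index sum = 458 mod 256 = 202; odd-index sum = 428 mod 256 = 172 → ca ac.
Outer hash (recomputed tag): even-index sum = 592 mod 256 = 80; odd-index sum = 498 mod 256 = 242 → 50 f2.
Recomputed tag = 50f2; claimed = d3f2 → mismatch.

invalid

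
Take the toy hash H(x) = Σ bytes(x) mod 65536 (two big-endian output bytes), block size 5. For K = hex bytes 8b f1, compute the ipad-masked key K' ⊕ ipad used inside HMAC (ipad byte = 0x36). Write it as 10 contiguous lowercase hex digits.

Key hex bytes 8b f1 is 2 bytes ≤ B = 5; zero-pad to 5 bytes: K' = 8b f1 00 00 00.
XOR each byte with 0x36: 8b⊕36=bd, f1⊕36=c7, 00⊕36=36, 00⊕36=36, 00⊕36=36.

bdc7363636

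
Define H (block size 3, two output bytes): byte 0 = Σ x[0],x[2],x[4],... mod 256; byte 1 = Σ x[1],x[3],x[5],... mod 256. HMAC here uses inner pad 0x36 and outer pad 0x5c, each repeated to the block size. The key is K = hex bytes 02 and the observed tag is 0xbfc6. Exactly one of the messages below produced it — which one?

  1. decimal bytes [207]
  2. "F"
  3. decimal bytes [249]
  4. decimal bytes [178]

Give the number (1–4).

Key hex bytes 02 is 1 byte ≤ B = 3; zero-pad to 3 bytes: K' = 02 00 00.
K' ⊕ ipad = 34 36 36; K' ⊕ opad = 5e 5c 5c.
m1: inner = H(34 36 36 cf) = 6a 05; tag = H(5e 5c 5c 6a 05) = bfc6 ← matches
m2: inner = H(34 36 36 46) = 6a 7c; tag = H(5e 5c 5c 6a 7c) = 36c6
m3: inner = H(34 36 36 f9) = 6a 2f; tag = H(5e 5c 5c 6a 2f) = e9c6
m4: inner = H(34 36 36 b2) = 6a e8; tag = H(5e 5c 5c 6a e8) = a2c6

1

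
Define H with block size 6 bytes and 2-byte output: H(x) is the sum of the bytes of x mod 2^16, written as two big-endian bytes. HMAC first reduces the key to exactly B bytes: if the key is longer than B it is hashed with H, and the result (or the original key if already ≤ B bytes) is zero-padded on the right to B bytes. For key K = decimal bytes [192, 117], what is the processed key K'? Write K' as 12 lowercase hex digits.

Key decimal bytes [192, 117] = c0 75 is 2 bytes ≤ B = 6; zero-pad to 6 bytes: K' = c0 75 00 00 00 00.

c07500000000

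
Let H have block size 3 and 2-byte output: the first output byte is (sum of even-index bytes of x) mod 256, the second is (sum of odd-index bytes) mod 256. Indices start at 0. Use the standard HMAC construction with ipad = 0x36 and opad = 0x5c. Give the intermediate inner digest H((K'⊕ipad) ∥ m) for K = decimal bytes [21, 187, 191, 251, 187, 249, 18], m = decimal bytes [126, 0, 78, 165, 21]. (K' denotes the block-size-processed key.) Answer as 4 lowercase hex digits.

727a

Key decimal bytes [21, 187, 191, 251, 187, 249, 18] = 15 bb bf fb bb f9 12 is 7 bytes > B = 3, so hash it first: H(key) = a1 af, then zero-pad to 3 bytes: K' = a1 af 00.
K' ⊕ ipad = 97 99 36.
Inner input = 97 99 36 ∥ 7e 00 4e a5 15.
Inner hash: even-index sum = 370 mod 256 = 114; odd-index sum = 378 mod 256 = 122 → 72 7a.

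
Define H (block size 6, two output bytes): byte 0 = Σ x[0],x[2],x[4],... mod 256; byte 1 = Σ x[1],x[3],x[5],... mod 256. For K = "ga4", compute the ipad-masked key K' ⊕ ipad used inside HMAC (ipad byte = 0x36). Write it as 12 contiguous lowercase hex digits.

515702363636

Key "ga4" = 67 61 34 is 3 bytes ≤ B = 6; zero-pad to 6 bytes: K' = 67 61 34 00 00 00.
XOR each byte with 0x36: 67⊕36=51, 61⊕36=57, 34⊕36=02, 00⊕36=36, 00⊕36=36, 00⊕36=36.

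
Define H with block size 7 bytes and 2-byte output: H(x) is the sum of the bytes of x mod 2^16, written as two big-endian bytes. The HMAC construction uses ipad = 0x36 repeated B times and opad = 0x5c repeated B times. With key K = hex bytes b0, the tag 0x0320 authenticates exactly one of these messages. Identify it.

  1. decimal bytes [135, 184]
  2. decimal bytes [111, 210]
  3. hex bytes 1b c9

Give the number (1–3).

Key hex bytes b0 is 1 byte ≤ B = 7; zero-pad to 7 bytes: K' = b0 00 00 00 00 00 00.
K' ⊕ ipad = 86 36 36 36 36 36 36; K' ⊕ opad = ec 5c 5c 5c 5c 5c 5c.
m1: inner = H(86 36 36 36 36 36 36 87 b8) = 03 09; tag = H(ec 5c 5c 5c 5c 5c 5c 03 09) = 0320 ← matches
m2: inner = H(86 36 36 36 36 36 36 6f d2) = 03 0b; tag = H(ec 5c 5c 5c 5c 5c 5c 03 0b) = 0322
m3: inner = H(86 36 36 36 36 36 36 1b c9) = 02 ae; tag = H(ec 5c 5c 5c 5c 5c 5c 02 ae) = 03c4

1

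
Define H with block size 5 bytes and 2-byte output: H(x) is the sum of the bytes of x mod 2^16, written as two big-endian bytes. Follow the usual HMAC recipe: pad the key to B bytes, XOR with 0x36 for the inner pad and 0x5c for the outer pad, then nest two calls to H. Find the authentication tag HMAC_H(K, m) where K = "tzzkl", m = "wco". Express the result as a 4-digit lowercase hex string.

01b7

Key "tzzkl" = 74 7a 7a 6b 6c is exactly B = 5 bytes: K' = 74 7a 7a 6b 6c.
K' ⊕ ipad = 42 4c 4c 5d 5a.  K' ⊕ opad = 28 26 26 37 30.
Inner input = (K'⊕ipad) ∥ m = 42 4c 4c 5d 5a ∥ 77 63 6f.
Inner hash: sum = 66+76+76+93+90+119+99+111 = 730 → 02 da.
Outer input = (K'⊕opad) ∥ inner = 28 26 26 37 30 ∥ 02 da.
Outer hash (tag): sum = 40+38+38+55+48+2+218 = 439 → 01 b7.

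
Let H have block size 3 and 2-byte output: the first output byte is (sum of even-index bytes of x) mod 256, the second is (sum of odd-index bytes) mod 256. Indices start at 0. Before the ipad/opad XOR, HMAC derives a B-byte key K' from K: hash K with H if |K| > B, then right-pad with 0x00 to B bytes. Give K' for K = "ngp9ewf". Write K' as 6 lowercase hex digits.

a91700

|K| = 7 > B = 3, so first hash the key.
H(K): even-index sum = 425 mod 256 = 169; odd-index sum = 279 mod 256 = 23 → a9 17.
Zero-pad H(K) = a9 17 to 3 bytes: K' = a9 17 00.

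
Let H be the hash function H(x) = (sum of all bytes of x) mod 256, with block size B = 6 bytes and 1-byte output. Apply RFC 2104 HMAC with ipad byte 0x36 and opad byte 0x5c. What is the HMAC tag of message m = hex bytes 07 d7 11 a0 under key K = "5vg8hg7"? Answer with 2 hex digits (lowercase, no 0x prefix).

Key "5vg8hg7" = 35 76 67 38 68 67 37 is 7 bytes > B = 6, so hash it first: H(key) = 50, then zero-pad to 6 bytes: K' = 50 00 00 00 00 00.
K' ⊕ ipad = 66 36 36 36 36 36.  K' ⊕ opad = 0c 5c 5c 5c 5c 5c.
Inner input = (K'⊕ipad) ∥ m = 66 36 36 36 36 36 ∥ 07 d7 11 a0.
Inner hash: sum = 102+54+54+54+54+54+7+215+17+160 = 771; mod 256 = 3 → 03.
Outer input = (K'⊕opad) ∥ inner = 0c 5c 5c 5c 5c 5c ∥ 03.
Outer hash (tag): sum = 12+92+92+92+92+92+3 = 475; mod 256 = 219 → db.

db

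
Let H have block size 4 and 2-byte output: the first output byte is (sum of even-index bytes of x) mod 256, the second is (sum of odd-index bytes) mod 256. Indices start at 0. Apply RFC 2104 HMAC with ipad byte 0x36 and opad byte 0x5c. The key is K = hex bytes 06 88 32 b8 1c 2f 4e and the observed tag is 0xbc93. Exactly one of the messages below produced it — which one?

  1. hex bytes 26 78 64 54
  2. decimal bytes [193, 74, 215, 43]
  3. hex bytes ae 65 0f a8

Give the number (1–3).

Key hex bytes 06 88 32 b8 1c 2f 4e is 7 bytes > B = 4, so hash it first: H(key) = a2 6f, then zero-pad to 4 bytes: K' = a2 6f 00 00.
K' ⊕ ipad = 94 59 36 36; K' ⊕ opad = fe 33 5c 5c.
m1: inner = H(94 59 36 36 26 78 64 54) = 54 5b; tag = H(fe 33 5c 5c 54 5b) = aeea
m2: inner = H(94 59 36 36 c1 4a d7 2b) = 62 04; tag = H(fe 33 5c 5c 62 04) = bc93 ← matches
m3: inner = H(94 59 36 36 ae 65 0f a8) = 87 9c; tag = H(fe 33 5c 5c 87 9c) = e12b

2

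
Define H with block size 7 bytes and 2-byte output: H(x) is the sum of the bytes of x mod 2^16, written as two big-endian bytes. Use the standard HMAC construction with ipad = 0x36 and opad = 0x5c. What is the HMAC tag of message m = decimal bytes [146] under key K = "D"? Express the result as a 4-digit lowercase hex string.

028a

Key "D" = 44 is 1 byte ≤ B = 7; zero-pad to 7 bytes: K' = 44 00 00 00 00 00 00.
K' ⊕ ipad = 72 36 36 36 36 36 36.  K' ⊕ opad = 18 5c 5c 5c 5c 5c 5c.
Inner input = (K'⊕ipad) ∥ m = 72 36 36 36 36 36 36 ∥ 92.
Inner hash: sum = 114+54+54+54+54+54+54+146 = 584 → 02 48.
Outer input = (K'⊕opad) ∥ inner = 18 5c 5c 5c 5c 5c 5c ∥ 02 48.
Outer hash (tag): sum = 24+92+92+92+92+92+92+2+72 = 650 → 02 8a.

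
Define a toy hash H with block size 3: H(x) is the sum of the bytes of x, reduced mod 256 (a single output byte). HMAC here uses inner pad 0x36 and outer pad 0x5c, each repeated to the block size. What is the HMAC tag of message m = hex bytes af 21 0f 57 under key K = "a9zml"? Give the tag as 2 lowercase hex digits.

Key "a9zml" = 61 39 7a 6d 6c is 5 bytes > B = 3, so hash it first: H(key) = ed, then zero-pad to 3 bytes: K' = ed 00 00.
K' ⊕ ipad = db 36 36.  K' ⊕ opad = b1 5c 5c.
Inner input = (K'⊕ipad) ∥ m = db 36 36 ∥ af 21 0f 57.
Inner hash: sum = 219+54+54+175+33+15+87 = 637; mod 256 = 125 → 7d.
Outer input = (K'⊕opad) ∥ inner = b1 5c 5c ∥ 7d.
Outer hash (tag): sum = 177+92+92+125 = 486; mod 256 = 230 → e6.

e6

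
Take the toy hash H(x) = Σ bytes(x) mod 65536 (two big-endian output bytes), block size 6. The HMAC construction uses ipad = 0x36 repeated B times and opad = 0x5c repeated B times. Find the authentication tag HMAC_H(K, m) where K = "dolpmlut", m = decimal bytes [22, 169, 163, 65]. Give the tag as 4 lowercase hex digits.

02f5

Key "dolpmlut" = 64 6f 6c 70 6d 6c 75 74 is 8 bytes > B = 6, so hash it first: H(key) = 03 71, then zero-pad to 6 bytes: K' = 03 71 00 00 00 00.
K' ⊕ ipad = 35 47 36 36 36 36.  K' ⊕ opad = 5f 2d 5c 5c 5c 5c.
Inner input = (K'⊕ipad) ∥ m = 35 47 36 36 36 36 ∥ 16 a9 a3 41.
Inner hash: sum = 53+71+54+54+54+54+22+169+163+65 = 759 → 02 f7.
Outer input = (K'⊕opad) ∥ inner = 5f 2d 5c 5c 5c 5c ∥ 02 f7.
Outer hash (tag): sum = 95+45+92+92+92+92+2+247 = 757 → 02 f5.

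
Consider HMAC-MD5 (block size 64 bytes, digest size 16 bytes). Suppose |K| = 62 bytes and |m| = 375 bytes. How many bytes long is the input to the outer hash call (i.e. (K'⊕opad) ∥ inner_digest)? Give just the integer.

80

Key is 62 ≤ 64 bytes, zero-padded: |K'| = 64.
Outer input = (K'⊕opad) ∥ H(inner) → 64 + 16 = 80 bytes.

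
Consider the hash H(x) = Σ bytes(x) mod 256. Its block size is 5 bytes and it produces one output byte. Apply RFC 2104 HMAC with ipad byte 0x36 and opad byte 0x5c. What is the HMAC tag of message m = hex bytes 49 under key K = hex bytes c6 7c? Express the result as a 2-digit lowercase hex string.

f3

Key hex bytes c6 7c is 2 bytes ≤ B = 5; zero-pad to 5 bytes: K' = c6 7c 00 00 00.
K' ⊕ ipad = f0 4a 36 36 36.  K' ⊕ opad = 9a 20 5c 5c 5c.
Inner input = (K'⊕ipad) ∥ m = f0 4a 36 36 36 ∥ 49.
Inner hash: sum = 240+74+54+54+54+73 = 549; mod 256 = 37 → 25.
Outer input = (K'⊕opad) ∥ inner = 9a 20 5c 5c 5c ∥ 25.
Outer hash (tag): sum = 154+32+92+92+92+37 = 499; mod 256 = 243 → f3.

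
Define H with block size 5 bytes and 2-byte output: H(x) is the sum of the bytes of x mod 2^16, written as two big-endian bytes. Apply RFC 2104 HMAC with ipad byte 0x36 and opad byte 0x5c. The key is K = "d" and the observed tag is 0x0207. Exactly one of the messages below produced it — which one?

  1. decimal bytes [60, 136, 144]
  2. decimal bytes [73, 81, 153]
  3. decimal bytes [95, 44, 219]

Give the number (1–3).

Key "d" = 64 is 1 byte ≤ B = 5; zero-pad to 5 bytes: K' = 64 00 00 00 00.
K' ⊕ ipad = 52 36 36 36 36; K' ⊕ opad = 38 5c 5c 5c 5c.
m1: inner = H(52 36 36 36 36 3c 88 90) = 02 7e; tag = H(38 5c 5c 5c 5c 02 7e) = 0228
m2: inner = H(52 36 36 36 36 49 51 99) = 02 5d; tag = H(38 5c 5c 5c 5c 02 5d) = 0207 ← matches
m3: inner = H(52 36 36 36 36 5f 2c db) = 02 90; tag = H(38 5c 5c 5c 5c 02 90) = 023a

2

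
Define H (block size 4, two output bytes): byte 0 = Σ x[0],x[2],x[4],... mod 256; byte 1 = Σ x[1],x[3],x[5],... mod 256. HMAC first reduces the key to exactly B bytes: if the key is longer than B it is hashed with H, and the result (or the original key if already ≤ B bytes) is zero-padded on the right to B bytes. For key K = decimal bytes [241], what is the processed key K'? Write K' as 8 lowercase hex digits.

Key decimal bytes [241] = f1 is 1 byte ≤ B = 4; zero-pad to 4 bytes: K' = f1 00 00 00.

f1000000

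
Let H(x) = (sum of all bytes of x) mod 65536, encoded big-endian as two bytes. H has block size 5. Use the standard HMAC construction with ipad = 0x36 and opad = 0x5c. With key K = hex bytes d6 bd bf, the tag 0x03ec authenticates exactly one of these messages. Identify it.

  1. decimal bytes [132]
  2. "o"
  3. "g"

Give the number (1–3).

1

Key hex bytes d6 bd bf is 3 bytes ≤ B = 5; zero-pad to 5 bytes: K' = d6 bd bf 00 00.
K' ⊕ ipad = e0 8b 89 36 36; K' ⊕ opad = 8a e1 e3 5c 5c.
m1: inner = H(e0 8b 89 36 36 84) = 02 e4; tag = H(8a e1 e3 5c 5c 02 e4) = 03ec ← matches
m2: inner = H(e0 8b 89 36 36 6f) = 02 cf; tag = H(8a e1 e3 5c 5c 02 cf) = 03d7
m3: inner = H(e0 8b 89 36 36 67) = 02 c7; tag = H(8a e1 e3 5c 5c 02 c7) = 03cf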